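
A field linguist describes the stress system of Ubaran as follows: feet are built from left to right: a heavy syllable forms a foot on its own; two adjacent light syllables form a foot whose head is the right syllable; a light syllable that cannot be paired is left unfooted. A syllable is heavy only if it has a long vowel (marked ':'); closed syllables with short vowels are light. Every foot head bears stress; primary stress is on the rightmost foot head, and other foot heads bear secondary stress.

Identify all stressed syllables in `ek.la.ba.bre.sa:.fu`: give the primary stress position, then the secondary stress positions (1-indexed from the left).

Weights: 1 ek L, 2 la L, 3 ba L, 4 bre L, 5 sa: H, 6 fu L.
Parse left to right (heavy = foot alone; LL = one foot; stranded L unfooted): (ek.ˈla) (ba.ˈbre) (ˈsa:) fu.
Foot heads: 2, 4, 5.
Primary stress on the rightmost head = syllable 5.
Secondary stress on 2, 4: ek.ˌla.ba.ˌbre.ˈsa:.fu.

primary 5, secondary 2, 4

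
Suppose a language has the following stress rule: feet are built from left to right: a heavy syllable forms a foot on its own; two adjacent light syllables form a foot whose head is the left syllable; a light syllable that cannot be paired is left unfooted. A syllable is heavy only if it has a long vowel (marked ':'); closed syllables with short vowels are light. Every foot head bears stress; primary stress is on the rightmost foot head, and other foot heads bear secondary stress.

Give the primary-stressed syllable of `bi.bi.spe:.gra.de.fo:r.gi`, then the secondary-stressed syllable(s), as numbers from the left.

Weights: 1 bi L, 2 bi L, 3 spe: H, 4 gra L, 5 de L, 6 fo:r H, 7 gi L.
Parse left to right (heavy = foot alone; LL = one foot; stranded L unfooted): (ˈbi.bi) (ˈspe:) (ˈgra.de) (ˈfo:r) gi.
Foot heads: 1, 3, 4, 6.
Primary stress on the rightmost head = syllable 6.
Secondary stress on 1, 3, 4: ˌbi.bi.ˌspe:.ˌgra.de.ˈfo:r.gi.

primary 6, secondary 1, 3, 4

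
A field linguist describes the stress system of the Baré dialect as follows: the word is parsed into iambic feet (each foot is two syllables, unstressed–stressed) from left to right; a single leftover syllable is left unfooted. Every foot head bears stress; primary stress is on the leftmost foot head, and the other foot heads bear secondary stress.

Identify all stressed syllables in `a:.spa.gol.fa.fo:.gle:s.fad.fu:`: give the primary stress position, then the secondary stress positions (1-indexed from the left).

primary 2, secondary 4, 6, 8

Parse left to right into iambic (σˈσ) feet: (a:.ˈspa) (gol.ˈfa) (fo:.ˈgle:s) (fad.ˈfu:).
Foot heads (stressed positions): 2, 4, 6, 8.
End Rule Leftmost: primary stress on the leftmost head = syllable 2.
Secondary stress on 4, 6, 8: a:.ˈspa.gol.ˌfa.fo:.ˌgle:s.fad.ˌfu:.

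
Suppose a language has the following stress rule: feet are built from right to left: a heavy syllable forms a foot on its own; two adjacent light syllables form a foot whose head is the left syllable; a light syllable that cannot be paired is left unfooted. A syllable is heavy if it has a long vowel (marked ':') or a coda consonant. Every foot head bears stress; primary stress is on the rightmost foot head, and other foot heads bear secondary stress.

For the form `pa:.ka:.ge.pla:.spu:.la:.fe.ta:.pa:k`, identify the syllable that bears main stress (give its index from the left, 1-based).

Weights: 1 pa: H, 2 ka: H, 3 ge L, 4 pla: H, 5 spu: H, 6 la: H, 7 fe L, 8 ta: H, 9 pa:k H.
Parse right to left (heavy = foot alone; LL = one foot; stranded L unfooted): (ˈpa:) (ˈka:) ge (ˈpla:) (ˈspu:) (ˈla:) fe (ˈta:) (ˈpa:k).
Foot heads: 1, 2, 4, 5, 6, 8, 9.
Primary stress on the rightmost head = syllable 9.
Primary stress: syllable 9 → pa:.ka:.ge.pla:.spu:.la:.fe.ta:.ˈpa:k.

9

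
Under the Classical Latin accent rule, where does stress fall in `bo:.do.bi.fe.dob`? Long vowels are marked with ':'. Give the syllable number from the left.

3

Classical Latin: stress the penult if heavy (long vowel or closed), else the antepenult.
Weights: 3 bi L, 4 fe L, 5 dob H.
The penult (syllable 4, fe) is light, so stress falls on the antepenult (syllable 3, bi).
Stress on syllable 3: bo:.do.ˈbi.fe.dob.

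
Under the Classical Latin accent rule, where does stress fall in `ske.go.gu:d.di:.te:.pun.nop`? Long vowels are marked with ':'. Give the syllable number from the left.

6

Classical Latin: stress the penult if heavy (long vowel or closed), else the antepenult.
Weights: 5 te: H, 6 pun H, 7 nop H.
The penult (syllable 6, pun) is heavy, so it takes stress.
Stress on syllable 6: ske.go.gu:d.di:.te:.ˈpun.nop.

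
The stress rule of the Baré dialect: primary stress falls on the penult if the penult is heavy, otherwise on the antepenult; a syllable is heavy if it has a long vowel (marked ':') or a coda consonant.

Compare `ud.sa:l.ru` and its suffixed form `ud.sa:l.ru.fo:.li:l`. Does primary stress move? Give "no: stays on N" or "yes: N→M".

yes: 2→4

Base `ud.sa:l.ru` (3 syllables):
  Weights: 1 ud H, 2 sa:l H, 3 ru L.
  The penult (syllable 2, sa:l) is heavy, so it takes stress.
  → primary stress on syllable 2.
Suffixed `ud.sa:l.ru.fo:.li:l` (5 syllables):
  Weights: 3 ru L, 4 fo: H, 5 li:l H.
  The penult (syllable 4, fo:) is heavy, so it takes stress.
  → primary stress on syllable 4.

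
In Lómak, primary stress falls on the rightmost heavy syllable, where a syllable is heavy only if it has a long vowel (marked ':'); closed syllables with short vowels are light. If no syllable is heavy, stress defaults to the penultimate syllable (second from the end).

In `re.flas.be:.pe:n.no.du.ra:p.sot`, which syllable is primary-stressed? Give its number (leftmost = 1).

7

Weights: 1 re L, 2 flas L, 3 be: H, 4 pe:n H, 5 no L, 6 du L, 7 ra:p H, 8 sot L.
Heavy syllables in the domain: 3, 4, 7. The rightmost is syllable 7 (ra:p).
Primary stress: syllable 7 → re.flas.be:.pe:n.no.du.ˈra:p.sot.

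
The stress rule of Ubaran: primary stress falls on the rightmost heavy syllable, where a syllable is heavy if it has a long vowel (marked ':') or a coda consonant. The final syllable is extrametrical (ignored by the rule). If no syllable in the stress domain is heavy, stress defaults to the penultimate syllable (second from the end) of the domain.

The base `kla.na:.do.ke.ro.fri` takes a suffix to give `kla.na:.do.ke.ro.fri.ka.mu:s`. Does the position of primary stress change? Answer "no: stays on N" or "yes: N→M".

no: stays on 2

Base `kla.na:.do.ke.ro.fri` (6 syllables):
  The final syllable (6, fri) is extrametrical; the stress domain is syllables 1–5.
  Weights: 1 kla L, 2 na: H, 3 do L, 4 ke L, 5 ro L.
  Heavy syllables in the domain: 2. The rightmost is syllable 2 (na:).
  → primary stress on syllable 2.
Suffixed `kla.na:.do.ke.ro.fri.ka.mu:s` (8 syllables):
  The final syllable (8, mu:s) is extrametrical; the stress domain is syllables 1–7.
  Weights: 1 kla L, 2 na: H, 3 do L, 4 ke L, 5 ro L, 6 fri L, 7 ka L.
  Heavy syllables in the domain: 2. The rightmost is syllable 2 (na:).
  → primary stress on syllable 2.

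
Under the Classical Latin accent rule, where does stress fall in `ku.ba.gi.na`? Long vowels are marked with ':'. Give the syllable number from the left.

Classical Latin: stress the penult if heavy (long vowel or closed), else the antepenult.
Weights: 2 ba L, 3 gi L, 4 na L.
The penult (syllable 3, gi) is light, so stress falls on the antepenult (syllable 2, ba).
Stress on syllable 2: ku.ˈba.gi.na.

2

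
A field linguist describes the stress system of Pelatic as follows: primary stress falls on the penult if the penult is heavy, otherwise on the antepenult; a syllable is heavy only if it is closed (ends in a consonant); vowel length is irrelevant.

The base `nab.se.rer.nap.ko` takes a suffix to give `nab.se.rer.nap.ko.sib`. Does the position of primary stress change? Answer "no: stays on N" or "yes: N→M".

no: stays on 4

Base `nab.se.rer.nap.ko` (5 syllables):
  Weights: 3 rer H, 4 nap H, 5 ko L.
  The penult (syllable 4, nap) is heavy, so it takes stress.
  → primary stress on syllable 4.
Suffixed `nab.se.rer.nap.ko.sib` (6 syllables):
  Weights: 4 nap H, 5 ko L, 6 sib H.
  The penult (syllable 5, ko) is light, so stress falls on the antepenult (syllable 4, nap).
  → primary stress on syllable 4.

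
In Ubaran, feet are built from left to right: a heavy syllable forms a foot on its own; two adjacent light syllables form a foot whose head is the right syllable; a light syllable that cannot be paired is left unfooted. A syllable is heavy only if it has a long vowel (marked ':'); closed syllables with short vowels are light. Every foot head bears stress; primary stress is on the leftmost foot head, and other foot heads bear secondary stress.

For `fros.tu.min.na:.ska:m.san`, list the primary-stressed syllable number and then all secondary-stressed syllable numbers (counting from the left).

primary 2, secondary 4, 5

Weights: 1 fros L, 2 tu L, 3 min L, 4 na: H, 5 ska:m H, 6 san L.
Parse left to right (heavy = foot alone; LL = one foot; stranded L unfooted): (fros.ˈtu) min (ˈna:) (ˈska:m) san.
Foot heads: 2, 4, 5.
Primary stress on the leftmost head = syllable 2.
Secondary stress on 4, 5: fros.ˈtu.min.ˌna:.ˌska:m.san.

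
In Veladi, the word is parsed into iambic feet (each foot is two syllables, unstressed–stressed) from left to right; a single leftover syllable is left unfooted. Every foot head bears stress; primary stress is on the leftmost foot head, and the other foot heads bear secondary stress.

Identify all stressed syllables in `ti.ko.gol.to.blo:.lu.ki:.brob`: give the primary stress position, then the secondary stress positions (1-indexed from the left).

primary 2, secondary 4, 6, 8

Parse left to right into iambic (σˈσ) feet: (ti.ˈko) (gol.ˈto) (blo:.ˈlu) (ki:.ˈbrob).
Foot heads (stressed positions): 2, 4, 6, 8.
End Rule Leftmost: primary stress on the leftmost head = syllable 2.
Secondary stress on 4, 6, 8: ti.ˈko.gol.ˌto.blo:.ˌlu.ki:.ˌbrob.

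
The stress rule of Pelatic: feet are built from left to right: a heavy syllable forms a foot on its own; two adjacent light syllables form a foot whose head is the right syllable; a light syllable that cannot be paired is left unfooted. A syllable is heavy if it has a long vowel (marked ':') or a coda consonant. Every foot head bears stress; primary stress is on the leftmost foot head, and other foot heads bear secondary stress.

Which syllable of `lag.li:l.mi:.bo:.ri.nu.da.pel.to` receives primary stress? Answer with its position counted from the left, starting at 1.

Weights: 1 lag H, 2 li:l H, 3 mi: H, 4 bo: H, 5 ri L, 6 nu L, 7 da L, 8 pel H, 9 to L.
Parse left to right (heavy = foot alone; LL = one foot; stranded L unfooted): (ˈlag) (ˈli:l) (ˈmi:) (ˈbo:) (ri.ˈnu) da (ˈpel) to.
Foot heads: 1, 2, 3, 4, 6, 8.
Primary stress on the leftmost head = syllable 1.
Primary stress: syllable 1 → ˈlag.li:l.mi:.bo:.ri.nu.da.pel.to.

1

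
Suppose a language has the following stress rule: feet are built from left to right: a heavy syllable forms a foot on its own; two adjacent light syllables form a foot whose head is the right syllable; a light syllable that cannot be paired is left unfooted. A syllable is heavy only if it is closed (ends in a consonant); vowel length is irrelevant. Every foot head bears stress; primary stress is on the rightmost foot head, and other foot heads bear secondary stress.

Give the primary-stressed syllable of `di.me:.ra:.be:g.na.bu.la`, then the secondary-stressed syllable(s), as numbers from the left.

primary 6, secondary 2, 4

Weights: 1 di L, 2 me: L, 3 ra: L, 4 be:g H, 5 na L, 6 bu L, 7 la L.
Parse left to right (heavy = foot alone; LL = one foot; stranded L unfooted): (di.ˈme:) ra: (ˈbe:g) (na.ˈbu) la.
Foot heads: 2, 4, 6.
Primary stress on the rightmost head = syllable 6.
Secondary stress on 2, 4: di.ˌme:.ra:.ˌbe:g.na.ˈbu.la.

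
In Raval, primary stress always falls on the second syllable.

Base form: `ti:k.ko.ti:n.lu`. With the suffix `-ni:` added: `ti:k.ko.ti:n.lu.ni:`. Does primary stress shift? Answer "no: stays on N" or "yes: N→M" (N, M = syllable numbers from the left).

Base `ti:k.ko.ti:n.lu` (4 syllables):
  The word has 4 syllables; the second syllable is syllable 2 (ko).
  → primary stress on syllable 2.
Suffixed `ti:k.ko.ti:n.lu.ni:` (5 syllables):
  The word has 5 syllables; the second syllable is syllable 2 (ko).
  → primary stress on syllable 2.

no: stays on 2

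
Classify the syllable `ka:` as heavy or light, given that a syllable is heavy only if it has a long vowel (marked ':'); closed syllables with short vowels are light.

`ka:`: long vowel, open (no coda). Long vowel → heavy.

heavy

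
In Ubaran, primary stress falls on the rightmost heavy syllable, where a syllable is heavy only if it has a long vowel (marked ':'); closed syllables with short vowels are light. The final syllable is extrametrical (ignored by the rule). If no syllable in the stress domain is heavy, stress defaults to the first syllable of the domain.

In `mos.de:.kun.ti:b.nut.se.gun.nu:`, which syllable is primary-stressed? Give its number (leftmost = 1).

4

The final syllable (8, nu:) is extrametrical; the stress domain is syllables 1–7.
Weights: 1 mos L, 2 de: H, 3 kun L, 4 ti:b H, 5 nut L, 6 se L, 7 gun L.
Heavy syllables in the domain: 2, 4. The rightmost is syllable 4 (ti:b).
Primary stress: syllable 4 → mos.de:.kun.ˈti:b.nut.se.gun.nu:.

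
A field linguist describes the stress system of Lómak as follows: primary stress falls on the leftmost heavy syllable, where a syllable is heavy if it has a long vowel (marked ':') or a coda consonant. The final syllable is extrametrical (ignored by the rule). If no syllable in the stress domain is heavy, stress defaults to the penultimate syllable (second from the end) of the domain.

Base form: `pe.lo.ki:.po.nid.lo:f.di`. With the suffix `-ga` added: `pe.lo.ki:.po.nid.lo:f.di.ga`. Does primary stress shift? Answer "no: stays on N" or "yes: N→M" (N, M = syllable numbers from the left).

no: stays on 3

Base `pe.lo.ki:.po.nid.lo:f.di` (7 syllables):
  The final syllable (7, di) is extrametrical; the stress domain is syllables 1–6.
  Weights: 1 pe L, 2 lo L, 3 ki: H, 4 po L, 5 nid H, 6 lo:f H.
  Heavy syllables in the domain: 3, 5, 6. The leftmost is syllable 3 (ki:).
  → primary stress on syllable 3.
Suffixed `pe.lo.ki:.po.nid.lo:f.di.ga` (8 syllables):
  The final syllable (8, ga) is extrametrical; the stress domain is syllables 1–7.
  Weights: 1 pe L, 2 lo L, 3 ki: H, 4 po L, 5 nid H, 6 lo:f H, 7 di L.
  Heavy syllables in the domain: 3, 5, 6. The leftmost is syllable 3 (ki:).
  → primary stress on syllable 3.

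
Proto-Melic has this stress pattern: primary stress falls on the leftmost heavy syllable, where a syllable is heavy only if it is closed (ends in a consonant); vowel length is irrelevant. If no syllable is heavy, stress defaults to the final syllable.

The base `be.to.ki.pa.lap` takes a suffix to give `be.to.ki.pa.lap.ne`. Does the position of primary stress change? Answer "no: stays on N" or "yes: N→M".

no: stays on 5

Base `be.to.ki.pa.lap` (5 syllables):
  Weights: 1 be L, 2 to L, 3 ki L, 4 pa L, 5 lap H.
  Heavy syllables in the domain: 5. The leftmost is syllable 5 (lap).
  → primary stress on syllable 5.
Suffixed `be.to.ki.pa.lap.ne` (6 syllables):
  Weights: 1 be L, 2 to L, 3 ki L, 4 pa L, 5 lap H, 6 ne L.
  Heavy syllables in the domain: 5. The leftmost is syllable 5 (lap).
  → primary stress on syllable 5.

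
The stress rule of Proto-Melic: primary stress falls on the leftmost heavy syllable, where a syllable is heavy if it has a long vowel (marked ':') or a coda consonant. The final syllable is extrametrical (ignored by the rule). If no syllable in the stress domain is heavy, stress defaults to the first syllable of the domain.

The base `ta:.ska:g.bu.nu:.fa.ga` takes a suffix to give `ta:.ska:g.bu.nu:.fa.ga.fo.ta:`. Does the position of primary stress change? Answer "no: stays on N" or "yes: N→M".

Base `ta:.ska:g.bu.nu:.fa.ga` (6 syllables):
  The final syllable (6, ga) is extrametrical; the stress domain is syllables 1–5.
  Weights: 1 ta: H, 2 ska:g H, 3 bu L, 4 nu: H, 5 fa L.
  Heavy syllables in the domain: 1, 2, 4. The leftmost is syllable 1 (ta:).
  → primary stress on syllable 1.
Suffixed `ta:.ska:g.bu.nu:.fa.ga.fo.ta:` (8 syllables):
  The final syllable (8, ta:) is extrametrical; the stress domain is syllables 1–7.
  Weights: 1 ta: H, 2 ska:g H, 3 bu L, 4 nu: H, 5 fa L, 6 ga L, 7 fo L.
  Heavy syllables in the domain: 1, 2, 4. The leftmost is syllable 1 (ta:).
  → primary stress on syllable 1.

no: stays on 1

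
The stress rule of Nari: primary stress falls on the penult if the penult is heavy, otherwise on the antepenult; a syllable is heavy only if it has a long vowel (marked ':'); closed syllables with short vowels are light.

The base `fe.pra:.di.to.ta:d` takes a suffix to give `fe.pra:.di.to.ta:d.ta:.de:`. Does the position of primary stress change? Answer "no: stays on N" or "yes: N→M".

Base `fe.pra:.di.to.ta:d` (5 syllables):
  Weights: 3 di L, 4 to L, 5 ta:d H.
  The penult (syllable 4, to) is light, so stress falls on the antepenult (syllable 3, di).
  → primary stress on syllable 3.
Suffixed `fe.pra:.di.to.ta:d.ta:.de:` (7 syllables):
  Weights: 5 ta:d H, 6 ta: H, 7 de: H.
  The penult (syllable 6, ta:) is heavy, so it takes stress.
  → primary stress on syllable 6.

yes: 3→6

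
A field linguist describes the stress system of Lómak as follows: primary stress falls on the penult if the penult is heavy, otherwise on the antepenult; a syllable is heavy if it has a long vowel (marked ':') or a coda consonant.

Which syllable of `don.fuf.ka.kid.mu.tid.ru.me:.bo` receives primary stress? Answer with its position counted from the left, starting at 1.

8

Weights: 7 ru L, 8 me: H, 9 bo L.
The penult (syllable 8, me:) is heavy, so it takes stress.
Primary stress: syllable 8 → don.fuf.ka.kid.mu.tid.ru.ˈme:.bo.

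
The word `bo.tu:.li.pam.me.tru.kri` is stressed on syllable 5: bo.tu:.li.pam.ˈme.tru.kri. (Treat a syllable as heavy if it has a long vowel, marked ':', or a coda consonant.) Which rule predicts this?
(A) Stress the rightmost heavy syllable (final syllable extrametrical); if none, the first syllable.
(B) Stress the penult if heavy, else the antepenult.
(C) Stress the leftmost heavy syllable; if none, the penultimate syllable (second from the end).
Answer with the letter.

Rule A → syllable 4 (observed: 5).
Rule B → syllable 5 ✓.
Rule C → syllable 2 (observed: 5).

B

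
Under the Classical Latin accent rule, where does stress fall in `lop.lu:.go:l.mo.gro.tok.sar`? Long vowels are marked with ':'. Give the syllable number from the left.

6

Classical Latin: stress the penult if heavy (long vowel or closed), else the antepenult.
Weights: 5 gro L, 6 tok H, 7 sar H.
The penult (syllable 6, tok) is heavy, so it takes stress.
Stress on syllable 6: lop.lu:.go:l.mo.gro.ˈtok.sar.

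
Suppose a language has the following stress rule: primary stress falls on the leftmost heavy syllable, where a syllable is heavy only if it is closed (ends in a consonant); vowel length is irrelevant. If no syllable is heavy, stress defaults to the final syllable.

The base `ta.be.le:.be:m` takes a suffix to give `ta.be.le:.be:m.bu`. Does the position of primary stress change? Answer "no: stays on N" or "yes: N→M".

no: stays on 4

Base `ta.be.le:.be:m` (4 syllables):
  Weights: 1 ta L, 2 be L, 3 le: L, 4 be:m H.
  Heavy syllables in the domain: 4. The leftmost is syllable 4 (be:m).
  → primary stress on syllable 4.
Suffixed `ta.be.le:.be:m.bu` (5 syllables):
  Weights: 1 ta L, 2 be L, 3 le: L, 4 be:m H, 5 bu L.
  Heavy syllables in the domain: 4. The leftmost is syllable 4 (be:m).
  → primary stress on syllable 4.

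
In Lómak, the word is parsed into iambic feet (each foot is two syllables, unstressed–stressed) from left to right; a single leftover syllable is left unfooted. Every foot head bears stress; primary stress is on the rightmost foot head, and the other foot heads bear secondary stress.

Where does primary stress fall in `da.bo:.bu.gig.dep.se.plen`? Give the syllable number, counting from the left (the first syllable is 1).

6

Parse left to right into iambic (σˈσ) feet: (da.ˈbo:) (bu.ˈgig) (dep.ˈse) plen. Syllable 7 is left unfooted.
Foot heads (stressed positions): 2, 4, 6.
End Rule Rightmost: primary stress on the rightmost head = syllable 6.
Primary stress: syllable 6 → da.bo:.bu.gig.dep.ˈse.plen.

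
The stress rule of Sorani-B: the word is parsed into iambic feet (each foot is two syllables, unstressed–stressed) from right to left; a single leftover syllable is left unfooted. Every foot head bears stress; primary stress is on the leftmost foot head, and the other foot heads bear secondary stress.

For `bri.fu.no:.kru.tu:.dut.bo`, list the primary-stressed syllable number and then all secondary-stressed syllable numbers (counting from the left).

primary 3, secondary 5, 7

Parse right to left into iambic (σˈσ) feet: bri (fu.ˈno:) (kru.ˈtu:) (dut.ˈbo). Syllable 1 is left unfooted.
Foot heads (stressed positions): 3, 5, 7.
End Rule Leftmost: primary stress on the leftmost head = syllable 3.
Secondary stress on 5, 7: bri.fu.ˈno:.kru.ˌtu:.dut.ˌbo.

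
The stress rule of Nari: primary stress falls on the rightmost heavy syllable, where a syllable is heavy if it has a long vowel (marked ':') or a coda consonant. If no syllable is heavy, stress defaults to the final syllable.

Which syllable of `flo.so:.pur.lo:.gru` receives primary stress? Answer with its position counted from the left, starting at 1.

4

Weights: 1 flo L, 2 so: H, 3 pur H, 4 lo: H, 5 gru L.
Heavy syllables in the domain: 2, 3, 4. The rightmost is syllable 4 (lo:).
Primary stress: syllable 4 → flo.so:.pur.ˈlo:.gru.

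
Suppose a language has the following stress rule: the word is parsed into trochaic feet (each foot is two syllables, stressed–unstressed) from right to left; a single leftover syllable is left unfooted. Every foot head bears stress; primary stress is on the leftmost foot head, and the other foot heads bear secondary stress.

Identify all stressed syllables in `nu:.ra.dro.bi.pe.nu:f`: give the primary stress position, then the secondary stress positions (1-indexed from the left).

Parse right to left into trochaic (ˈσσ) feet: (ˈnu:.ra) (ˈdro.bi) (ˈpe.nu:f).
Foot heads (stressed positions): 1, 3, 5.
End Rule Leftmost: primary stress on the leftmost head = syllable 1.
Secondary stress on 3, 5: ˈnu:.ra.ˌdro.bi.ˌpe.nu:f.

primary 1, secondary 3, 5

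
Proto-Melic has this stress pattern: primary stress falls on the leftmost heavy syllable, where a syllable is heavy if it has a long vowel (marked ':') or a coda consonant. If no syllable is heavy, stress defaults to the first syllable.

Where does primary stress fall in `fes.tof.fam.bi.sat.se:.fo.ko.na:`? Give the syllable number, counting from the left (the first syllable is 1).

1

Weights: 1 fes H, 2 tof H, 3 fam H, 4 bi L, 5 sat H, 6 se: H, 7 fo L, 8 ko L, 9 na: H.
Heavy syllables in the domain: 1, 2, 3, 5, 6, 9. The leftmost is syllable 1 (fes).
Primary stress: syllable 1 → ˈfes.tof.fam.bi.sat.se:.fo.ko.na:.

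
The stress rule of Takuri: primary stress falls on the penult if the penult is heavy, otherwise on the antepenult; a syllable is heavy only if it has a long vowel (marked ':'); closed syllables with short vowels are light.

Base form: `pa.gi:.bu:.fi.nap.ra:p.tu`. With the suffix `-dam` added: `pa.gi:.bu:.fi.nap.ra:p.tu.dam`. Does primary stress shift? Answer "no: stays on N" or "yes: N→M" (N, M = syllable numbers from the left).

Base `pa.gi:.bu:.fi.nap.ra:p.tu` (7 syllables):
  Weights: 5 nap L, 6 ra:p H, 7 tu L.
  The penult (syllable 6, ra:p) is heavy, so it takes stress.
  → primary stress on syllable 6.
Suffixed `pa.gi:.bu:.fi.nap.ra:p.tu.dam` (8 syllables):
  Weights: 6 ra:p H, 7 tu L, 8 dam L.
  The penult (syllable 7, tu) is light, so stress falls on the antepenult (syllable 6, ra:p).
  → primary stress on syllable 6.

no: stays on 6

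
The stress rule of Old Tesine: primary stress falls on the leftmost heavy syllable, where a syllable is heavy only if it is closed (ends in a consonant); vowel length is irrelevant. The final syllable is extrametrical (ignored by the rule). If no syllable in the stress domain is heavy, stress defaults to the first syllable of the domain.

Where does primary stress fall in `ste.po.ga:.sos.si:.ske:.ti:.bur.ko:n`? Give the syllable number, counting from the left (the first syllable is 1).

The final syllable (9, ko:n) is extrametrical; the stress domain is syllables 1–8.
Weights: 1 ste L, 2 po L, 3 ga: L, 4 sos H, 5 si: L, 6 ske: L, 7 ti: L, 8 bur H.
Heavy syllables in the domain: 4, 8. The leftmost is syllable 4 (sos).
Primary stress: syllable 4 → ste.po.ga:.ˈsos.si:.ske:.ti:.bur.ko:n.

4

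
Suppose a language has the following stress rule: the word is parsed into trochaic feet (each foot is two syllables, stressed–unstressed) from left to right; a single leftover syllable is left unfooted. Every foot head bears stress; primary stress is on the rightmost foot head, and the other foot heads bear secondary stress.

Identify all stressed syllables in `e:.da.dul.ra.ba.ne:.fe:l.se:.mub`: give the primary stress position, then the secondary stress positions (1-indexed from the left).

Parse left to right into trochaic (ˈσσ) feet: (ˈe:.da) (ˈdul.ra) (ˈba.ne:) (ˈfe:l.se:) mub. Syllable 9 is left unfooted.
Foot heads (stressed positions): 1, 3, 5, 7.
End Rule Rightmost: primary stress on the rightmost head = syllable 7.
Secondary stress on 1, 3, 5: ˌe:.da.ˌdul.ra.ˌba.ne:.ˈfe:l.se:.mub.

primary 7, secondary 1, 3, 5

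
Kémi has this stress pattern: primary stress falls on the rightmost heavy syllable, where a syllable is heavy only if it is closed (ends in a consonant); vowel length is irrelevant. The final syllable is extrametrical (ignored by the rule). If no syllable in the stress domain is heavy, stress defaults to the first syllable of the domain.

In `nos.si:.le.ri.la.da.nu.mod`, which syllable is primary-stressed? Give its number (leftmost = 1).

The final syllable (8, mod) is extrametrical; the stress domain is syllables 1–7.
Weights: 1 nos H, 2 si: L, 3 le L, 4 ri L, 5 la L, 6 da L, 7 nu L.
Heavy syllables in the domain: 1. The rightmost is syllable 1 (nos).
Primary stress: syllable 1 → ˈnos.si:.le.ri.la.da.nu.mod.

1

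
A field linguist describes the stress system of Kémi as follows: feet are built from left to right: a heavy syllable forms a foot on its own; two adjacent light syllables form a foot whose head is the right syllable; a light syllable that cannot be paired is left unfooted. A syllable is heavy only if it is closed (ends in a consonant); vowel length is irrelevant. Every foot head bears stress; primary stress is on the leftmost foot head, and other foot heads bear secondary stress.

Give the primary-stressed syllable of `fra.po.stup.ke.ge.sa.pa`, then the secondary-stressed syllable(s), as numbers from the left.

Weights: 1 fra L, 2 po L, 3 stup H, 4 ke L, 5 ge L, 6 sa L, 7 pa L.
Parse left to right (heavy = foot alone; LL = one foot; stranded L unfooted): (fra.ˈpo) (ˈstup) (ke.ˈge) (sa.ˈpa).
Foot heads: 2, 3, 5, 7.
Primary stress on the leftmost head = syllable 2.
Secondary stress on 3, 5, 7: fra.ˈpo.ˌstup.ke.ˌge.sa.ˌpa.

primary 2, secondary 3, 5, 7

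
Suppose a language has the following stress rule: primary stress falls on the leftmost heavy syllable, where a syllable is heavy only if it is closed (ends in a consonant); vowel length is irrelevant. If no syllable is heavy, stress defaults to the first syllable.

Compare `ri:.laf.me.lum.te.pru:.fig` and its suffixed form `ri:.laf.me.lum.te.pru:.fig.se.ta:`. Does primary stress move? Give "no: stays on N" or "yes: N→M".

Base `ri:.laf.me.lum.te.pru:.fig` (7 syllables):
  Weights: 1 ri: L, 2 laf H, 3 me L, 4 lum H, 5 te L, 6 pru: L, 7 fig H.
  Heavy syllables in the domain: 2, 4, 7. The leftmost is syllable 2 (laf).
  → primary stress on syllable 2.
Suffixed `ri:.laf.me.lum.te.pru:.fig.se.ta:` (9 syllables):
  Weights: 1 ri: L, 2 laf H, 3 me L, 4 lum H, 5 te L, 6 pru: L, 7 fig H, 8 se L, 9 ta: L.
  Heavy syllables in the domain: 2, 4, 7. The leftmost is syllable 2 (laf).
  → primary stress on syllable 2.

no: stays on 2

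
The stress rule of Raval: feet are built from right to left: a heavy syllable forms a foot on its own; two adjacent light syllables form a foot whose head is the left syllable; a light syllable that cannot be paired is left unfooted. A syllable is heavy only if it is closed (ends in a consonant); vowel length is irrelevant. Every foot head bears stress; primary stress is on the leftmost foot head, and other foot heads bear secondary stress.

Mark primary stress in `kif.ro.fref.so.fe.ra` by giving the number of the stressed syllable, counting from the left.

Weights: 1 kif H, 2 ro L, 3 fref H, 4 so L, 5 fe L, 6 ra L.
Parse right to left (heavy = foot alone; LL = one foot; stranded L unfooted): (ˈkif) ro (ˈfref) so (ˈfe.ra).
Foot heads: 1, 3, 5.
Primary stress on the leftmost head = syllable 1.
Primary stress: syllable 1 → ˈkif.ro.fref.so.fe.ra.

1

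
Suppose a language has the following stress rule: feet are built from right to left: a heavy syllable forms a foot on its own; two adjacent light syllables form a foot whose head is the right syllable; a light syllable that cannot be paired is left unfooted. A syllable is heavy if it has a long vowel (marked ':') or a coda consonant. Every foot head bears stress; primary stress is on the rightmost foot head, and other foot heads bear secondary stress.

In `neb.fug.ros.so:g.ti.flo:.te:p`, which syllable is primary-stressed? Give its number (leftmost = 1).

7

Weights: 1 neb H, 2 fug H, 3 ros H, 4 so:g H, 5 ti L, 6 flo: H, 7 te:p H.
Parse right to left (heavy = foot alone; LL = one foot; stranded L unfooted): (ˈneb) (ˈfug) (ˈros) (ˈso:g) ti (ˈflo:) (ˈte:p).
Foot heads: 1, 2, 3, 4, 6, 7.
Primary stress on the rightmost head = syllable 7.
Primary stress: syllable 7 → neb.fug.ros.so:g.ti.flo:.ˈte:p.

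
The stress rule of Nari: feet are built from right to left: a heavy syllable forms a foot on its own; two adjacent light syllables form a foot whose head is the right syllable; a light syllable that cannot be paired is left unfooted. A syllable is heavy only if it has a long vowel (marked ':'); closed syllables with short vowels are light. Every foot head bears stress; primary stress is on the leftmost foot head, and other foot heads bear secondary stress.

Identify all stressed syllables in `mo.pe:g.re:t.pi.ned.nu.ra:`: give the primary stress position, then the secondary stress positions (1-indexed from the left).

Weights: 1 mo L, 2 pe:g H, 3 re:t H, 4 pi L, 5 ned L, 6 nu L, 7 ra: H.
Parse right to left (heavy = foot alone; LL = one foot; stranded L unfooted): mo (ˈpe:g) (ˈre:t) pi (ned.ˈnu) (ˈra:).
Foot heads: 2, 3, 6, 7.
Primary stress on the leftmost head = syllable 2.
Secondary stress on 3, 6, 7: mo.ˈpe:g.ˌre:t.pi.ned.ˌnu.ˌra:.

primary 2, secondary 3, 6, 7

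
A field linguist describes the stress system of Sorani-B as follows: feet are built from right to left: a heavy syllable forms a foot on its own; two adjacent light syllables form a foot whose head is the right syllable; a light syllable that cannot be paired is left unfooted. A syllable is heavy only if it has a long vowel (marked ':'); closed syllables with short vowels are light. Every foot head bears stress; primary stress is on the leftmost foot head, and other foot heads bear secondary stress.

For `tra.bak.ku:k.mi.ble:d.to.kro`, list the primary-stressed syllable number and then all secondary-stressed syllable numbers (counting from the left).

primary 2, secondary 3, 5, 7

Weights: 1 tra L, 2 bak L, 3 ku:k H, 4 mi L, 5 ble:d H, 6 to L, 7 kro L.
Parse right to left (heavy = foot alone; LL = one foot; stranded L unfooted): (tra.ˈbak) (ˈku:k) mi (ˈble:d) (to.ˈkro).
Foot heads: 2, 3, 5, 7.
Primary stress on the leftmost head = syllable 2.
Secondary stress on 3, 5, 7: tra.ˈbak.ˌku:k.mi.ˌble:d.to.ˌkro.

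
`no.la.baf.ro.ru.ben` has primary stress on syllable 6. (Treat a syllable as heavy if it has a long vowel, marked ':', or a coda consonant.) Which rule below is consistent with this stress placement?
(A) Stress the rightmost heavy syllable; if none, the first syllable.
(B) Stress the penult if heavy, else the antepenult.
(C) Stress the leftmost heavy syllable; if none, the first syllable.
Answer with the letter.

Rule A → syllable 6 ✓.
Rule B → syllable 4 (observed: 6).
Rule C → syllable 3 (observed: 6).

A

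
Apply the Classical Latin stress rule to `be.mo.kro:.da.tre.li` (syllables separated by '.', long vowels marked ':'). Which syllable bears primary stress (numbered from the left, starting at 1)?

Classical Latin: stress the penult if heavy (long vowel or closed), else the antepenult.
Weights: 4 da L, 5 tre L, 6 li L.
The penult (syllable 5, tre) is light, so stress falls on the antepenult (syllable 4, da).
Stress on syllable 4: be.mo.kro:.ˈda.tre.li.

4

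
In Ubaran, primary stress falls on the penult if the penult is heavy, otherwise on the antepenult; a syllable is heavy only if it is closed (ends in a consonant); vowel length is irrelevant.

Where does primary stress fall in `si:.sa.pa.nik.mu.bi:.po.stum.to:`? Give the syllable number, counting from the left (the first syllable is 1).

Weights: 7 po L, 8 stum H, 9 to: L.
The penult (syllable 8, stum) is heavy, so it takes stress.
Primary stress: syllable 8 → si:.sa.pa.nik.mu.bi:.po.ˈstum.to:.

8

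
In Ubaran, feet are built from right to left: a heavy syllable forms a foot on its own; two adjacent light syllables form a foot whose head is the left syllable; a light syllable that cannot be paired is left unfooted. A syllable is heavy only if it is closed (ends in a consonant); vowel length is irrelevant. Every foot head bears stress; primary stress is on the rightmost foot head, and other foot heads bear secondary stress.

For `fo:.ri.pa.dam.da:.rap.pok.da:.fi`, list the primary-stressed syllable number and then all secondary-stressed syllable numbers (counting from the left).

primary 8, secondary 2, 4, 6, 7

Weights: 1 fo: L, 2 ri L, 3 pa L, 4 dam H, 5 da: L, 6 rap H, 7 pok H, 8 da: L, 9 fi L.
Parse right to left (heavy = foot alone; LL = one foot; stranded L unfooted): fo: (ˈri.pa) (ˈdam) da: (ˈrap) (ˈpok) (ˈda:.fi).
Foot heads: 2, 4, 6, 7, 8.
Primary stress on the rightmost head = syllable 8.
Secondary stress on 2, 4, 6, 7: fo:.ˌri.pa.ˌdam.da:.ˌrap.ˌpok.ˈda:.fi.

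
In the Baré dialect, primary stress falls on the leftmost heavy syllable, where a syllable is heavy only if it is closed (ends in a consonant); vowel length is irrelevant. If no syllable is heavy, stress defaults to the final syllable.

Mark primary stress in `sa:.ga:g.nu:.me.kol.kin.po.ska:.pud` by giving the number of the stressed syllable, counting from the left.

Weights: 1 sa: L, 2 ga:g H, 3 nu: L, 4 me L, 5 kol H, 6 kin H, 7 po L, 8 ska: L, 9 pud H.
Heavy syllables in the domain: 2, 5, 6, 9. The leftmost is syllable 2 (ga:g).
Primary stress: syllable 2 → sa:.ˈga:g.nu:.me.kol.kin.po.ska:.pud.

2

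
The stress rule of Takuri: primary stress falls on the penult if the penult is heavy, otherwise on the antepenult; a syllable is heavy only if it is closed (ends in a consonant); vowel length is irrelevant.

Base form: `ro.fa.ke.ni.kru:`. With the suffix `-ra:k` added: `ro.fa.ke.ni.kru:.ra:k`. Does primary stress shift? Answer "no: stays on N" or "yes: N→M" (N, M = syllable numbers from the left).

Base `ro.fa.ke.ni.kru:` (5 syllables):
  Weights: 3 ke L, 4 ni L, 5 kru: L.
  The penult (syllable 4, ni) is light, so stress falls on the antepenult (syllable 3, ke).
  → primary stress on syllable 3.
Suffixed `ro.fa.ke.ni.kru:.ra:k` (6 syllables):
  Weights: 4 ni L, 5 kru: L, 6 ra:k H.
  The penult (syllable 5, kru:) is light, so stress falls on the antepenult (syllable 4, ni).
  → primary stress on syllable 4.

yes: 3→4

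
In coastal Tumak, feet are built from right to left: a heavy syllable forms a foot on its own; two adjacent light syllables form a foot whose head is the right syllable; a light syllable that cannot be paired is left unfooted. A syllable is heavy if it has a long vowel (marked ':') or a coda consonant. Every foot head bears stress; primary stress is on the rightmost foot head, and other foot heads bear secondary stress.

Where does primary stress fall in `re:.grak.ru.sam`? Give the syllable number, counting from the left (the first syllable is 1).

Weights: 1 re: H, 2 grak H, 3 ru L, 4 sam H.
Parse right to left (heavy = foot alone; LL = one foot; stranded L unfooted): (ˈre:) (ˈgrak) ru (ˈsam).
Foot heads: 1, 2, 4.
Primary stress on the rightmost head = syllable 4.
Primary stress: syllable 4 → re:.grak.ru.ˈsam.

4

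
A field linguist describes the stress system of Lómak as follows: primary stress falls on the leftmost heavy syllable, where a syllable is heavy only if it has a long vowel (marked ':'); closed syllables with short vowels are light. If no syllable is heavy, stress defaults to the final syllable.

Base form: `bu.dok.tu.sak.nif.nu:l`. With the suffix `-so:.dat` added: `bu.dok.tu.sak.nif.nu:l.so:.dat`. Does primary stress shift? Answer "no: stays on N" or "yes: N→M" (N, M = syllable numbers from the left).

no: stays on 6

Base `bu.dok.tu.sak.nif.nu:l` (6 syllables):
  Weights: 1 bu L, 2 dok L, 3 tu L, 4 sak L, 5 nif L, 6 nu:l H.
  Heavy syllables in the domain: 6. The leftmost is syllable 6 (nu:l).
  → primary stress on syllable 6.
Suffixed `bu.dok.tu.sak.nif.nu:l.so:.dat` (8 syllables):
  Weights: 1 bu L, 2 dok L, 3 tu L, 4 sak L, 5 nif L, 6 nu:l H, 7 so: H, 8 dat L.
  Heavy syllables in the domain: 6, 7. The leftmost is syllable 6 (nu:l).
  → primary stress on syllable 6.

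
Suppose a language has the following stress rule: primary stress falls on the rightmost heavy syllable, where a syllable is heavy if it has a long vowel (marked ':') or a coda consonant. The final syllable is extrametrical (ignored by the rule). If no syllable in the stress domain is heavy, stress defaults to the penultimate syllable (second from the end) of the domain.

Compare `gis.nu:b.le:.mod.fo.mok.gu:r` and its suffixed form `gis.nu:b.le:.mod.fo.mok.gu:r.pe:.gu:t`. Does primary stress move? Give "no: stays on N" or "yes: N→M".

yes: 6→8

Base `gis.nu:b.le:.mod.fo.mok.gu:r` (7 syllables):
  The final syllable (7, gu:r) is extrametrical; the stress domain is syllables 1–6.
  Weights: 1 gis H, 2 nu:b H, 3 le: H, 4 mod H, 5 fo L, 6 mok H.
  Heavy syllables in the domain: 1, 2, 3, 4, 6. The rightmost is syllable 6 (mok).
  → primary stress on syllable 6.
Suffixed `gis.nu:b.le:.mod.fo.mok.gu:r.pe:.gu:t` (9 syllables):
  The final syllable (9, gu:t) is extrametrical; the stress domain is syllables 1–8.
  Weights: 1 gis H, 2 nu:b H, 3 le: H, 4 mod H, 5 fo L, 6 mok H, 7 gu:r H, 8 pe: H.
  Heavy syllables in the domain: 1, 2, 3, 4, 6, 7, 8. The rightmost is syllable 8 (pe:).
  → primary stress on syllable 8.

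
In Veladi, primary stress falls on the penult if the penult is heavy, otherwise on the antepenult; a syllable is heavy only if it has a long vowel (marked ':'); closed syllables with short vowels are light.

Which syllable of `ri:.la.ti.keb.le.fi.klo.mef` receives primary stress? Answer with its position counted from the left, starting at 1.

Weights: 6 fi L, 7 klo L, 8 mef L.
The penult (syllable 7, klo) is light, so stress falls on the antepenult (syllable 6, fi).
Primary stress: syllable 6 → ri:.la.ti.keb.le.ˈfi.klo.mef.

6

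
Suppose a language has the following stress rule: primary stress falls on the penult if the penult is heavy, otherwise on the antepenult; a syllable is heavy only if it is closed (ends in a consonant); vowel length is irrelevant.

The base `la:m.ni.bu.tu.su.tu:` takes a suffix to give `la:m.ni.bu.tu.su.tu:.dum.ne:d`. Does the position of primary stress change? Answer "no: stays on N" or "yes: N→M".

yes: 4→7

Base `la:m.ni.bu.tu.su.tu:` (6 syllables):
  Weights: 4 tu L, 5 su L, 6 tu: L.
  The penult (syllable 5, su) is light, so stress falls on the antepenult (syllable 4, tu).
  → primary stress on syllable 4.
Suffixed `la:m.ni.bu.tu.su.tu:.dum.ne:d` (8 syllables):
  Weights: 6 tu: L, 7 dum H, 8 ne:d H.
  The penult (syllable 7, dum) is heavy, so it takes stress.
  → primary stress on syllable 7.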